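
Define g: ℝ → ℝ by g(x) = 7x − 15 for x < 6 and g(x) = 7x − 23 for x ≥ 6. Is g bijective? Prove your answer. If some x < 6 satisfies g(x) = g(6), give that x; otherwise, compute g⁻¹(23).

Both pieces are strictly increasing (slopes 7 and 7), so each is injective on its own interval.
The left piece maps (−∞, 6) onto (−∞, 27); the right piece maps [6, ∞) onto [19, ∞).
These images overlap. In particular g(6) = 19 (right piece), and solving 7x − 15 = 19 on the left piece gives x = 34/7 < 6.
So g(34/7) = g(6) with 34/7 ≠ 6, and g is not injective, hence not bijective. This x = 34/7 is the requested value below 6.

34/7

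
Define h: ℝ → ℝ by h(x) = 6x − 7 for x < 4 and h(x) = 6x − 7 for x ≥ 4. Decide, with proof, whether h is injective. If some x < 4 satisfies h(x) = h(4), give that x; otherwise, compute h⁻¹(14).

Both pieces are strictly increasing (slopes 6 and 6), so each is injective on its own interval.
The left piece maps (−∞, 4) onto (−∞, 17); the right piece maps [4, ∞) onto [17, ∞).
These images are disjoint, so no value is attained by both pieces. So h is injective.
Because the two images are disjoint, no x < 4 has h(x) = h(4), so we compute h⁻¹(14): 14 lies in (−∞, 17), so solve 6x − 7 = 14: x = (14 + 7)/6 = 7/2.

7/2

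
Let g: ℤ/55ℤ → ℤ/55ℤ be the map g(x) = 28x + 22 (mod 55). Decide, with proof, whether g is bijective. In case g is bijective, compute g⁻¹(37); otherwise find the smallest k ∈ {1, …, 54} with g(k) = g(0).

30

Recall: injectivity means: for all s, t in the domain, g(s) = g(t) implies s = t.
If g(s) = g(t), then 28s ≡ 28t (mod 55). Because gcd(28, 55) = 1, we may cancel 28 to get s ≡ t (mod 55).
We now compute 28⁻¹ mod 55 explicitly. Euclid's algorithm: 55 = 1·28 + 27, 28 = 1·27 + 1; back-substituting gives 1 = 2·28 − 1·55, so 28⁻¹ ≡ 2 (mod 55).
Then y ↦ 2(y − 22) is a two-sided inverse to g, so every y ∈ ℤ/55ℤ has a preimage.
Thus g is bijective.
Since g is bijective, we compute g⁻¹(37): solve 28x + 22 ≡ 37 (mod 55), i.e. 28x ≡ 15 (mod 55).
Multiplying by 28⁻¹ = 2 gives x ≡ 2·15 = 30 ≡ 30 (mod 55).
Check: g(30) = 28·30 + 22 = 862 = 15·55 + 37 ≡ 37 (mod 55).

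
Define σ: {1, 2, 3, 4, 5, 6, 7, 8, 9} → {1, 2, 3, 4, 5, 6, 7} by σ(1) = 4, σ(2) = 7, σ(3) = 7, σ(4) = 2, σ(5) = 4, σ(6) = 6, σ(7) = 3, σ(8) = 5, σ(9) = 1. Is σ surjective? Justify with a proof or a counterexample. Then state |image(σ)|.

Every element of the codomain has a preimage: 1 = σ(9), 2 = σ(4), 3 = σ(7), 4 = σ(1), 5 = σ(8), 6 = σ(6), 7 = σ(2).
Therefore σ is surjective.
The image of σ is {1, 2, 3, 4, 5, 6, 7}, which has 7 elements.

7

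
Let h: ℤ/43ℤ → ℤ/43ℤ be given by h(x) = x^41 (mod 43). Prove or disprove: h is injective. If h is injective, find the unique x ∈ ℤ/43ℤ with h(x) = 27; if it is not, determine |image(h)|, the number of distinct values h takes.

8

Since 43 is prime, the nonzero elements of ℤ/43ℤ form a cyclic group of order 42.
As gcd(41, 42) = 1, raising to the 41st power is a bijection on this group: if x_1^41 ≡ x_2^41 then (x_1x_2^{−1})^41 = 1, and the only element of order dividing gcd(41, 42) = 1 is 1, so x_1 = x_2.
With h(0) = 0 this makes h injective on all of ℤ/43ℤ, hence bijective (finite equal-size domain and codomain). In particular h is injective.
Since h is injective, we find the preimage of 27. The inverse of x ↦ x^41 on (ℤ/43ℤ)^× is x ↦ x^41, because 41·41 = 1681 = 40·42 + 1 ≡ 1 (mod 42) and x^{42} = 1 for x ≠ 0 (Fermat). So h⁻¹(27) = 27^41 mod 43.
Repeated squaring mod 43: 27^1 ≡ 27, 27^2 ≡ 27² = 729 ≡ 41, 27^4 ≡ 41² = 1681 ≡ 4, 27^8 ≡ 4² = 16, 27^16 ≡ 16² = 256 ≡ 41, 27^32 ≡ 41² = 1681 ≡ 4. Since 41 = 32 + 8 + 1, 27^41 ≡ 4·16·27: 4·16 = 64 ≡ 21, then 21·27 = 567 ≡ 8. So 27^41 ≡ 8 (mod 43).
Hence h⁻¹(27) = 8.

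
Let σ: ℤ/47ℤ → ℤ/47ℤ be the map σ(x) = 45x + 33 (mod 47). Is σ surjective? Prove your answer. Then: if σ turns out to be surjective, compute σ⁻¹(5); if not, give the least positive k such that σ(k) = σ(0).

By definition, σ is surjective if every y in the codomain equals σ(x) for some x in the domain.
Since gcd(45, 47) = 1, 45 is invertible modulo 47. Euclid's algorithm: 47 = 1·45 + 2, 45 = 22·2 + 1; back-substituting gives 1 = 23·45 − 22·47, so 45⁻¹ ≡ 23 (mod 47).
Then y ↦ 23(y − 33) is a two-sided inverse to σ, so every y ∈ ℤ/47ℤ has a preimage.
Hence σ is surjective.
Since σ is surjective, we compute σ⁻¹(5): solve 45x + 33 ≡ 5 (mod 47), i.e. 45x ≡ 19 (mod 47).
Multiplying by 45⁻¹ = 23 gives x ≡ 23·19 = 437 = 9·47 + 14 ≡ 14 (mod 47).
Check: σ(14) = 45·14 + 33 = 663 = 14·47 + 5 ≡ 5 (mod 47).

14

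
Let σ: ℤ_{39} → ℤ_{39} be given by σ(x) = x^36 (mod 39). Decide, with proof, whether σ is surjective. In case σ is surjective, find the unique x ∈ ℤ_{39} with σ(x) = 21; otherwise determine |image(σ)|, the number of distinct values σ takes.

σ(1) = 1^36 = 1.
σ(2): Repeated squaring mod 39: 2^1 ≡ 2, 2^2 ≡ 2² = 4, 2^4 ≡ 4² = 16, 2^8 ≡ 16² = 256 ≡ 22, 2^16 ≡ 22² = 484 ≡ 16, 2^32 ≡ 16² = 256 ≡ 22. Since 36 = 32 + 4, 2^36 ≡ 22·16: 22·16 = 352 ≡ 1. So 2^36 ≡ 1 (mod 39).
So σ(1) = σ(2) = 1 while 1 ≠ 2, thus σ is not injective.
A non-injective map from the 39-element set ℤ_{39} to itself takes at most 38 distinct values, so it cannot be surjective. Therefore σ is not surjective.
Since σ is not surjective, we determine |image(σ)|. Computing x^36 mod 39 for each x (by repeated squaring, reducing mod 39 at every step), the values σ(0), σ(1), …, σ(38) are: 0, 1, 1, 27, 1, 1, 27, 1, 1, 27, 1, 1, 27, 13, 1, 27, 1, 1, 27, 1, 1, 27, 1, 1, 27, 1, 13, 27, 1, 1, 27, 1, 1, 27, 1, 1, 27, 1, 1.
The distinct values are {0, 1, 13, 27}; there are 4 of them.

4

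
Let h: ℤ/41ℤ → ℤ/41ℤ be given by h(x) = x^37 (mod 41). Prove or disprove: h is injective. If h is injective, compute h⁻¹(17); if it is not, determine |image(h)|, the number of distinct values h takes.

Since 41 is prime, the nonzero elements of ℤ/41ℤ form a cyclic group of order 40.
As gcd(37, 40) = 1, raising to the 37th power is a bijection on this group: if a^37 ≡ b^37 then (ab^{−1})^37 = 1, and the only element of order dividing gcd(37, 40) = 1 is 1, so a = b.
With h(0) = 0 this makes h injective on all of ℤ/41ℤ, hence bijective (finite equal-size domain and codomain). In particular h is injective.
Since h is injective, we find the preimage of 17. The inverse of x ↦ x^37 on (ℤ/41ℤ)^× is x ↦ x^13, because 37·13 = 481 = 12·40 + 1 ≡ 1 (mod 40) and x^{40} = 1 for x ≠ 0 (Fermat). So h⁻¹(17) = 17^13 mod 41.
Repeated squaring mod 41: 17^1 ≡ 17, 17^2 ≡ 17² = 289 ≡ 2, 17^4 ≡ 2² = 4, 17^8 ≡ 4² = 16. Since 13 = 8 + 4 + 1, 17^13 ≡ 16·4·17: 16·4 = 64 ≡ 23, then 23·17 = 391 ≡ 22. So 17^13 ≡ 22 (mod 41).
Hence h⁻¹(17) = 22.

22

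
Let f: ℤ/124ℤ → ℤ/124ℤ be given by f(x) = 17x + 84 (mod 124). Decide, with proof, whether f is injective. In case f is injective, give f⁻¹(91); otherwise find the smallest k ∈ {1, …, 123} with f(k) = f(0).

15

If f(u) = f(v), then 17u ≡ 17v (mod 124). Because gcd(17, 124) = 1, we may cancel 17 to get u ≡ v (mod 124).
So f is injective.
We now compute 17⁻¹ mod 124 explicitly. Euclid's algorithm: 124 = 7·17 + 5, 17 = 3·5 + 2, 5 = 2·2 + 1; back-substituting gives 1 = 73·17 − 10·124, so 17⁻¹ ≡ 73 (mod 124).
Since f is injective, we compute f⁻¹(91): solve 17x + 84 ≡ 91 (mod 124), i.e. 17x ≡ 7 (mod 124).
Multiplying by 17⁻¹ = 73 gives x ≡ 73·7 = 511 = 4·124 + 15 ≡ 15 (mod 124).
Check: f(15) = 17·15 + 84 = 339 = 2·124 + 91 ≡ 91 (mod 124).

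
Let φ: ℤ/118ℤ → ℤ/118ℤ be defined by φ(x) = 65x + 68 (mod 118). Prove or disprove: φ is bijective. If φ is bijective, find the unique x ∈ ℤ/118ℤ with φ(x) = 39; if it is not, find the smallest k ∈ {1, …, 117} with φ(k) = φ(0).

5

Recall that φ is injective when φ(a) = φ(b) forces a = b.
Suppose φ(a) = φ(b) in ℤ/118ℤ. Then 65a + 68 ≡ 65b + 68 (mod 118), so 65(a − b) ≡ 0 (mod 118).
Since gcd(65, 118) = 1, 65 is invertible modulo 118, thus a − b ≡ 0 (mod 118), i.e. a = b.
We now compute 65⁻¹ mod 118 explicitly. Euclid's algorithm: 118 = 1·65 + 53, 65 = 1·53 + 12, 53 = 4·12 + 5, 12 = 2·5 + 2, 5 = 2·2 + 1; back-substituting gives 1 = 69·65 − 38·118, so 65⁻¹ ≡ 69 (mod 118).
Then y ↦ 69(y − 68) is a two-sided inverse to φ, so every y ∈ ℤ/118ℤ has a preimage.
So φ is bijective.
Since φ is bijective, we find φ⁻¹(39): we need 65x ≡ 39 − 68 ≡ 89 (mod 118). Using 65⁻¹ = 69: x ≡ 69·89 = 6141 = 52·118 + 5, so x = 5.
Check: φ(5) = 65·5 + 68 = 393 = 3·118 + 39 ≡ 39 (mod 118).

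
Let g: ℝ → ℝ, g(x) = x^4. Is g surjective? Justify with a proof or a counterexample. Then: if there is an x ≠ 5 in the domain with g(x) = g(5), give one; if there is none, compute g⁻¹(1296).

-5

Since 4 is even, x^4 ≥ 0 for all x ∈ ℝ, so −1 ∈ ℝ has no preimage. So g is not surjective.
For the follow-up, such an x exists: taking x = −5 ∈ ℝ gives g(−5) = 625 = g(5) with −5 ≠ 5.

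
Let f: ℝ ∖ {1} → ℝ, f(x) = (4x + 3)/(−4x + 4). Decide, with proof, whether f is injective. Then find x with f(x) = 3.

9/16

Suppose f(x_1) = f(x_2). Cross-multiplying: (4x_1 + 3)(−4x_2 + 4) = (4x_2 + 3)(−4x_1 + 4).
Expanding both sides and cancelling the symmetric terms leaves 28·(x_1 − x_2) = 0. Since 28 ≠ 0, x_1 = x_2. So f is injective.
Solving f(x) = 3: cross-multiplying gives 4x + 3 = 3(−4x + 4), which rearranges to 16x = 9, so x = 9/16.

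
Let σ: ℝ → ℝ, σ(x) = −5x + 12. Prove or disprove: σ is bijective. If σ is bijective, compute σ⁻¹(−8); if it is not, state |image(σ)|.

4

By definition, σ is injective if σ(x_1) = σ(x_2) implies x_1 = x_2.
Suppose σ(x_1) = σ(x_2). Then −5x_1 + 12 = −5x_2 + 12, hence −5x_1 = −5x_2, so x_1 = x_2.
For any y ∈ ℝ, x = (y − 12)/(−5) satisfies σ(x) = y.
Therefore σ is bijective.
Since σ is bijective, we compute σ⁻¹(−8) = (−8 − 12)/(−5) = 4.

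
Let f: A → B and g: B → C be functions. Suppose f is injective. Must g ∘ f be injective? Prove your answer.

No. Take A = B = C = {1, 2}, f = identity (injective), and g(x) = 1 for every x.
Then (g ∘ f)(1) = 1 = (g ∘ f)(2) with 1 ≠ 2, so g ∘ f is not injective.

not injective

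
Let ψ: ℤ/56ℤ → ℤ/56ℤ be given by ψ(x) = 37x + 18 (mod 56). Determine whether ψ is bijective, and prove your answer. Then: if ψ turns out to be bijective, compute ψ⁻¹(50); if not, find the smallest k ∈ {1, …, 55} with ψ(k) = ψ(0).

If ψ(s) = ψ(t), then 37s ≡ 37t (mod 56). Because gcd(37, 56) = 1, we may cancel 37 to get s ≡ t (mod 56).
We now compute 37⁻¹ mod 56 explicitly. Euclid's algorithm: 56 = 1·37 + 19, 37 = 1·19 + 18, 19 = 1·18 + 1; back-substituting gives 1 = 53·37 − 35·56, so 37⁻¹ ≡ 53 (mod 56).
Then y ↦ 53(y − 18) is a two-sided inverse to ψ, so every y ∈ ℤ/56ℤ has a preimage.
So ψ is bijective.
Since ψ is bijective, we compute ψ⁻¹(50): solve 37x + 18 ≡ 50 (mod 56), i.e. 37x ≡ 32 (mod 56).
Multiplying by 37⁻¹ = 53 gives x ≡ 53·32 = 1696 = 30·56 + 16 ≡ 16 (mod 56).
Check: ψ(16) = 37·16 + 18 = 610 = 10·56 + 50 ≡ 50 (mod 56).

16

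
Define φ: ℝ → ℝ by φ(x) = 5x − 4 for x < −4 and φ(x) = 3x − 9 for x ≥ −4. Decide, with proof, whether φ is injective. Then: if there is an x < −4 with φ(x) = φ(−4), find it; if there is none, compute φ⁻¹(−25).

Both pieces are strictly increasing (slopes 5 and 3), so each is injective on its own interval.
The left piece maps (−∞, −4) onto (−∞, −24); the right piece maps [−4, ∞) onto [−21, ∞).
These images are disjoint, so no value is attained by both pieces. Therefore φ is injective.
Because the two images are disjoint, no x < −4 has φ(x) = φ(−4), so we compute φ⁻¹(−25): −25 lies in (−∞, −24), so solve 5x − 4 = −25: x = (−25 + 4)/5 = −21/5.

-21/5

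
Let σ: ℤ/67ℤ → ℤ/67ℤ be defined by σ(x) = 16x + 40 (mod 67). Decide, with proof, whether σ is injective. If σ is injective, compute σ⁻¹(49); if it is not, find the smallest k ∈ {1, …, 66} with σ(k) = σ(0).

55

Recall that σ is injective if σ(u) = σ(v) implies u = v.
If σ(u) = σ(v), then 16u ≡ 16v (mod 67). Because gcd(16, 67) = 1, we may cancel 16 to get u ≡ v (mod 67).
Hence σ is injective.
We now compute 16⁻¹ mod 67 explicitly. Euclid's algorithm: 67 = 4·16 + 3, 16 = 5·3 + 1; back-substituting gives 1 = 21·16 − 5·67, so 16⁻¹ ≡ 21 (mod 67).
Since σ is injective, we compute σ⁻¹(49): solve 16x + 40 ≡ 49 (mod 67), i.e. 16x ≡ 9 (mod 67).
Multiplying by 16⁻¹ = 21 gives x ≡ 21·9 = 189 = 2·67 + 55 ≡ 55 (mod 67).
Check: σ(55) = 16·55 + 40 = 920 = 13·67 + 49 ≡ 49 (mod 67).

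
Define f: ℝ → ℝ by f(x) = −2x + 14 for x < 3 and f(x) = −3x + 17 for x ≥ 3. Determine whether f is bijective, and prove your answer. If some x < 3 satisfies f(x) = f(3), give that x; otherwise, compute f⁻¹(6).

11/3

Both pieces are strictly decreasing (slopes −2 and −3), so each is injective on its own interval.
The left piece maps (−∞, 3) onto (8, ∞); the right piece maps [3, ∞) onto (−∞, 8].
Since 8 = 8, the images partition ℝ: f is injective and surjective, hence bijective.
Because the two images are disjoint, no x < 3 has f(x) = f(3), so we compute f⁻¹(6): 6 lies in (−∞, 8], so solve −3x + 17 = 6: x = (6 − 17)/(−3) = 11/3.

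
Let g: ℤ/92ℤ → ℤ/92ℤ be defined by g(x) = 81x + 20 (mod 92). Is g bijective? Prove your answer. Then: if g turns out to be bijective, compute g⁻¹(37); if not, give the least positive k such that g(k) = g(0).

If g(u) = g(v), then 81u ≡ 81v (mod 92). Because gcd(81, 92) = 1, we may cancel 81 to get u ≡ v (mod 92).
We now compute 81⁻¹ mod 92 explicitly. Euclid's algorithm: 92 = 1·81 + 11, 81 = 7·11 + 4, 11 = 2·4 + 3, 4 = 1·3 + 1; back-substituting gives 1 = 25·81 − 22·92, so 81⁻¹ ≡ 25 (mod 92).
Then y ↦ 25(y − 20) is a two-sided inverse to g, so every y ∈ ℤ/92ℤ has a preimage.
Therefore g is bijective.
Since g is bijective, we compute g⁻¹(37): solve 81x + 20 ≡ 37 (mod 92), i.e. 81x ≡ 17 (mod 92).
Multiplying by 81⁻¹ = 25 gives x ≡ 25·17 = 425 = 4·92 + 57 ≡ 57 (mod 92).
Check: g(57) = 81·57 + 20 = 4637 = 50·92 + 37 ≡ 37 (mod 92).

57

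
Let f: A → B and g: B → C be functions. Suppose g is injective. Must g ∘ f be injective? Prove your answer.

No. Take A = {1, 2}, B = C = {1, 2, 3, 4}, f(1) = f(2) = 1, and g = identity (injective).
Then (g ∘ f)(1) = (g ∘ f)(2) = 1 with 1 ≠ 2, so g ∘ f is not injective.

not injective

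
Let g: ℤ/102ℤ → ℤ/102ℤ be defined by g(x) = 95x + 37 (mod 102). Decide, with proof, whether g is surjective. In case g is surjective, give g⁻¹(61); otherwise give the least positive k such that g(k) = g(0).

Since gcd(95, 102) = 1, 95 is invertible modulo 102. Euclid's algorithm: 102 = 1·95 + 7, 95 = 13·7 + 4, 7 = 1·4 + 3, 4 = 1·3 + 1; back-substituting gives 1 = 29·95 − 27·102, so 95⁻¹ ≡ 29 (mod 102).
For any y ∈ ℤ/102ℤ, x = 29(y − 37) mod 102 satisfies g(x) = 95·29(y − 37) + 37 ≡ y (since 95·29 ≡ 1 mod 102). So every y has a preimage.
So g is surjective.
Since g is surjective, we find g⁻¹(61): we need 95x ≡ 61 − 37 ≡ 24 (mod 102). Using 95⁻¹ = 29: x ≡ 29·24 = 696 = 6·102 + 84, so x = 84.
Check: g(84) = 95·84 + 37 = 8017 = 78·102 + 61 ≡ 61 (mod 102).

84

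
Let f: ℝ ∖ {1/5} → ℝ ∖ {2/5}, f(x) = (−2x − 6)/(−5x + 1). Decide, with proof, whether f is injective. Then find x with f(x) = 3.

9/13

Suppose f(u) = f(v). Cross-multiplying: (−2u − 6)(−5v + 1) = (−2v − 6)(−5u + 1).
Expanding both sides and cancelling the symmetric terms leaves −32·(u − v) = 0. Since −32 ≠ 0, u = v. So f is injective.
Solving f(x) = 3: cross-multiplying gives −2x − 6 = 3(−5x + 1), which rearranges to 13x = 9, so x = 9/13.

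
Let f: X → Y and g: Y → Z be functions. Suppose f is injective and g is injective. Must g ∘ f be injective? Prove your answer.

injective

Suppose (g ∘ f)(a) = (g ∘ f)(b), i.e. g(f(a)) = g(f(b)).
Since g is injective, f(a) = f(b). Since f is injective, a = b. Thus g ∘ f is injective.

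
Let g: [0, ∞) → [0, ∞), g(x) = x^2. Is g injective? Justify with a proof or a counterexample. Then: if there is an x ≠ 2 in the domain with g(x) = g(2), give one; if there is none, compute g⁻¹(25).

5

On [0, ∞), x ↦ x^2 is strictly increasing, so g(x_1) = g(x_2) forces x_1 = x_2. Thus g is injective.
Since x ↦ x^2 is strictly increasing on [0, ∞), it is injective there, so no x ≠ 2 in the domain has g(x) = g(2). We therefore compute g⁻¹(25) = 25^{1/2} = 5 (indeed 5^2 = 25).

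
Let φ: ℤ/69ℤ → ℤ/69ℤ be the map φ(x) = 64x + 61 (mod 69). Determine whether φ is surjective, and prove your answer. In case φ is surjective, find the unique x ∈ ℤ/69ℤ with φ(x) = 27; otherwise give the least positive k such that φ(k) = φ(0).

Recall: surjectivity means every element of the codomain has a preimage under φ.
Since gcd(64, 69) = 1, 64 is invertible modulo 69. Euclid's algorithm: 69 = 1·64 + 5, 64 = 12·5 + 4, 5 = 1·4 + 1; back-substituting gives 1 = 55·64 − 51·69, so 64⁻¹ ≡ 55 (mod 69).
For any y ∈ ℤ/69ℤ, x = 55(y − 61) mod 69 satisfies φ(x) = 64·55(y − 61) + 61 ≡ y (since 64·55 ≡ 1 mod 69). So every y has a preimage.
Thus φ is surjective.
Since φ is surjective, we find φ⁻¹(27): we need 64x ≡ 27 − 61 ≡ 35 (mod 69). Using 64⁻¹ = 55: x ≡ 55·35 = 1925 = 27·69 + 62, so x = 62.
Check: φ(62) = 64·62 + 61 = 4029 = 58·69 + 27 ≡ 27 (mod 69).

62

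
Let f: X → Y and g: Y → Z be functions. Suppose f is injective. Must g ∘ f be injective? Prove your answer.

not injective

No. Take X = Y = Z = {0, 1}, f = identity (injective), and g(x) = 0 for every x.
Then (g ∘ f)(0) = 0 = (g ∘ f)(1) with 0 ≠ 1, so g ∘ f is not injective.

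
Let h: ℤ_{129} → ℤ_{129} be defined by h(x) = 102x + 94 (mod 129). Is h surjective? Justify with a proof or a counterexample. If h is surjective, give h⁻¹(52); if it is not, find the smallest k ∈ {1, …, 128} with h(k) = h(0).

43

Since gcd(102, 129) = 3, we have 102x ≡ 0 (mod 3) for all x, so h(x) ≡ 1 (mod 3).
But 0 ≢ 1 (mod 3), so 0 ∈ ℤ_{129} has no preimage. Therefore h is not surjective.
Since h is not surjective, we find the least positive k with h(k) = h(0): this means 102k ≡ 0 (mod 129), i.e. 129 ∣ 102k. Since gcd(102, 129) = 3, dividing through by 3 this holds exactly when 43 ∣ 34k, and as gcd(34, 43) = 1, exactly when 43 ∣ k.
The smallest positive such k is 43.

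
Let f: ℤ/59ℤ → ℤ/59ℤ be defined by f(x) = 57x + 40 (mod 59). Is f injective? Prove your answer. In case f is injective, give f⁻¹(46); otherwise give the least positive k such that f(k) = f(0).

56

If f(u) = f(v), then 57u ≡ 57v (mod 59). Because gcd(57, 59) = 1, we may cancel 57 to get u ≡ v (mod 59).
Thus f is injective.
We now compute 57⁻¹ mod 59 explicitly. Euclid's algorithm: 59 = 1·57 + 2, 57 = 28·2 + 1; back-substituting gives 1 = 29·57 − 28·59, so 57⁻¹ ≡ 29 (mod 59).
Since f is injective, we compute f⁻¹(46): solve 57x + 40 ≡ 46 (mod 59), i.e. 57x ≡ 6 (mod 59).
Multiplying by 57⁻¹ = 29 gives x ≡ 29·6 = 174 = 2·59 + 56 ≡ 56 (mod 59).
Check: f(56) = 57·56 + 40 = 3232 = 54·59 + 46 ≡ 46 (mod 59).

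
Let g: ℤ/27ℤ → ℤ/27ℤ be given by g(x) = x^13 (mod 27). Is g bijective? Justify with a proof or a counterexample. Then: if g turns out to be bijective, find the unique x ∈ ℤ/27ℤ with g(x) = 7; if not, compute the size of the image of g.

g(0) = 0^13 = 0.
g(3): Repeated squaring mod 27: 3^1 ≡ 3, 3^2 ≡ 3² = 9, 3^4 ≡ 9² = 81 ≡ 0, 3^8 ≡ 0² = 0. Since 13 = 8 + 4 + 1, 3^13 ≡ 0·0·3: 0·0 = 0, then 0·3 = 0. So 3^13 ≡ 0 (mod 27).
So g(0) = g(3) = 0 while 0 ≠ 3, thus g is not injective, hence not bijective.
Since g is not bijective, we determine |image(g)|. Computing x^13 mod 27 for each x (by repeated squaring, reducing mod 27 at every step), the values g(0), g(1), …, g(26) are: 0, 1, 11, 0, 13, 23, 0, 25, 8, 0, 10, 20, 0, 22, 5, 0, 7, 17, 0, 19, 2, 0, 4, 14, 0, 16, 26.
The distinct values are {0, 1, 2, 4, 5, 7, 8, 10, 11, 13, 14, 16, 17, 19, 20, 22, 23, 25, 26}; there are 19 of them.

19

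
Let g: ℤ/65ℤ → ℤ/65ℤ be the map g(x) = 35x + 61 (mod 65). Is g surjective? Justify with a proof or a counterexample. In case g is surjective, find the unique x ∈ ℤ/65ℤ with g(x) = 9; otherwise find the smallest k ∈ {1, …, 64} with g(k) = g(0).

13

By definition, surjectivity means every element of the codomain has a preimage under g.
Since gcd(35, 65) = 5, we have 35x ≡ 0 (mod 5) for all x, so g(x) ≡ 1 (mod 5).
But 0 ≢ 1 (mod 5), so 0 ∈ ℤ/65ℤ has no preimage. Therefore g is not surjective.
Since g is not surjective, we find the least positive k with g(k) = g(0): this means 35k ≡ 0 (mod 65), i.e. 65 ∣ 35k. Since gcd(35, 65) = 5, dividing through by 5 this holds exactly when 13 ∣ 7k, and as gcd(7, 13) = 1, exactly when 13 ∣ k.
The smallest positive such k is 13.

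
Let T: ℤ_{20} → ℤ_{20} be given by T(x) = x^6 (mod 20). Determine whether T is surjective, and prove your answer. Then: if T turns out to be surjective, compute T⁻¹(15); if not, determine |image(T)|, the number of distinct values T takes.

T(4): Repeated squaring mod 20: 4^1 ≡ 4, 4^2 ≡ 4² = 16, 4^4 ≡ 16² = 256 ≡ 16. Since 6 = 4 + 2, 4^6 ≡ 16·16: 16·16 = 256 ≡ 16. So 4^6 ≡ 16 (mod 20).
T(6): Repeated squaring mod 20: 6^1 ≡ 6, 6^2 ≡ 6² = 36 ≡ 16, 6^4 ≡ 16² = 256 ≡ 16. Since 6 = 4 + 2, 6^6 ≡ 16·16: 16·16 = 256 ≡ 16. So 6^6 ≡ 16 (mod 20).
So T(4) = T(6) = 16 while 4 ≠ 6, hence T is not injective.
A non-injective map from the 20-element set ℤ_{20} to itself takes at most 19 distinct values, so it cannot be surjective. So T is not surjective.
Since T is not surjective, we determine |image(T)|. Computing x^6 mod 20 for each x (by repeated squaring, reducing mod 20 at every step), the values T(0), T(1), …, T(19) are: 0, 1, 4, 9, 16, 5, 16, 9, 4, 1, 0, 1, 4, 9, 16, 5, 16, 9, 4, 1.
The distinct values are {0, 1, 4, 5, 9, 16}; there are 6 of them.

6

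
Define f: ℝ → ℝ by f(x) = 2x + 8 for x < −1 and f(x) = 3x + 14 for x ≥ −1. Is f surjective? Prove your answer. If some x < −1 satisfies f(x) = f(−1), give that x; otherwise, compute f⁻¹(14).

0

Both pieces are strictly increasing (slopes 2 and 3), so each is injective on its own interval.
The left piece maps (−∞, −1) onto (−∞, 6); the right piece maps [−1, ∞) onto [11, ∞).
The union (−∞, 6) ∪ [11, ∞) omits the interval between 6 and 11; in particular 6 has no preimage. So f is not surjective.
Because the two images are disjoint, no x < −1 has f(x) = f(−1), so we compute f⁻¹(14): 14 lies in [11, ∞), so solve 3x + 14 = 14: x = (14 − 14)/3 = 0.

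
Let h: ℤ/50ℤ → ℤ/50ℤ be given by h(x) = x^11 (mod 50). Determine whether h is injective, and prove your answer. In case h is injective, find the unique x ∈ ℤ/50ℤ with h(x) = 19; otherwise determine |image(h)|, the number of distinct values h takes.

42

h(0) = 0^11 = 0.
h(10): Repeated squaring mod 50: 10^1 ≡ 10, 10^2 ≡ 10² = 100 ≡ 0, 10^4 ≡ 0² = 0, 10^8 ≡ 0² = 0. Since 11 = 8 + 2 + 1, 10^11 ≡ 0·0·10: 0·0 = 0, then 0·10 = 0. So 10^11 ≡ 0 (mod 50).
So h(0) = h(10) = 0 while 0 ≠ 10, therefore h is not injective.
Since h is not injective, we determine |image(h)|. Computing x^11 mod 50 for each x (by repeated squaring, reducing mod 50 at every step), the values h(0), h(1), …, h(49) are: 0, 1, 48, 47, 4, 25, 6, 43, 42, 9, 0, 11, 38, 37, 14, 25, 16, 33, 32, 19, 0, 21, 28, 27, 24, 25, 26, 23, 22, 29, 0, 31, 18, 17, 34, 25, 36, 13, 12, 39, 0, 41, 8, 7, 44, 25, 46, 3, 2, 49.
The distinct values are {0, 1, 2, 3, 4, 6, 7, 8, 9, 11, 12, 13, 14, 16, 17, 18, 19, 21, 22, 23, 24, 25, 26, 27, 28, 29, 31, 32, 33, 34, 36, 37, 38, 39, 41, 42, 43, 44, 46, 47, 48, 49}; there are 42 of them.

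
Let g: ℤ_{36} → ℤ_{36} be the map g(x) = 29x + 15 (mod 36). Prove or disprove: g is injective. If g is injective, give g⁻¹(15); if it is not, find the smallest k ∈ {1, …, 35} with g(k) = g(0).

0

If g(u) = g(v), then 29u ≡ 29v (mod 36). Because gcd(29, 36) = 1, we may cancel 29 to get u ≡ v (mod 36).
So g is injective.
We now compute 29⁻¹ mod 36 explicitly. Euclid's algorithm: 36 = 1·29 + 7, 29 = 4·7 + 1; back-substituting gives 1 = 5·29 − 4·36, so 29⁻¹ ≡ 5 (mod 36).
Since g is injective, we find g⁻¹(15): we need 29x ≡ 15 − 15 ≡ 0 (mod 36). Using 29⁻¹ = 5: x ≡ 5·0 = 0, so x = 0.
Check: g(0) = 29·0 + 15 = 15 ≡ 15 (mod 36).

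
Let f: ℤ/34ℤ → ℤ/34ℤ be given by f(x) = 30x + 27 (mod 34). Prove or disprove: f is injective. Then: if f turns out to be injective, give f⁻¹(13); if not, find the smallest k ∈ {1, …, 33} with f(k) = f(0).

By definition, injectivity means: for all u, v in the domain, f(u) = f(v) implies u = v.
We have gcd(30, 34) = 2 > 1. Taking u = 0 and v = 17: f(0) = 27 and f(17) = 30·17 + 27 = 537 ≡ 27 (mod 34).
So f(0) = f(17) while 0 ≠ 17, thus f is not injective.
Since f is not injective, we find the least positive k with f(k) = f(0): this means 30k ≡ 0 (mod 34), i.e. 34 ∣ 30k. Since gcd(30, 34) = 2, dividing through by 2 this holds exactly when 17 ∣ 15k, and as gcd(15, 17) = 1, exactly when 17 ∣ k.
The smallest positive such k is 17.

17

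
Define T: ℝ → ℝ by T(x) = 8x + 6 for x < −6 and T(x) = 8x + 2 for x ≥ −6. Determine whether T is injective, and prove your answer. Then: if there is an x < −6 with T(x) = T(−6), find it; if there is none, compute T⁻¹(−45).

-13/2

Both pieces are strictly increasing (slopes 8 and 8), so each is injective on its own interval.
The left piece maps (−∞, −6) onto (−∞, −42); the right piece maps [−6, ∞) onto [−46, ∞).
These images overlap. In particular T(−6) = −46 (right piece), and solving 8x + 6 = −46 on the left piece gives x = −13/2 < −6.
So T(−13/2) = T(−6) with −13/2 ≠ −6, and T is not injective. This x = −13/2 is the requested value below −6.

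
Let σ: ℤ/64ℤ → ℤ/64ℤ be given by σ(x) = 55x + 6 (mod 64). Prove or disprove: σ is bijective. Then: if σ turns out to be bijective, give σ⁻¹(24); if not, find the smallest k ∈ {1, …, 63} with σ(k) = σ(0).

Suppose σ(s) = σ(t) in ℤ/64ℤ. Then 55s + 6 ≡ 55t + 6 (mod 64), so 55(s − t) ≡ 0 (mod 64).
Since gcd(55, 64) = 1, 55 is invertible modulo 64, therefore s − t ≡ 0 (mod 64), i.e. s = t.
We now compute 55⁻¹ mod 64 explicitly. Euclid's algorithm: 64 = 1·55 + 9, 55 = 6·9 + 1; back-substituting gives 1 = 7·55 − 6·64, so 55⁻¹ ≡ 7 (mod 64).
For any y ∈ ℤ/64ℤ, x = 7(y − 6) mod 64 satisfies σ(x) = 55·7(y − 6) + 6 ≡ y (since 55·7 ≡ 1 mod 64). So every y has a preimage.
Hence σ is bijective.
Since σ is bijective, we compute σ⁻¹(24): solve 55x + 6 ≡ 24 (mod 64), i.e. 55x ≡ 18 (mod 64).
Multiplying by 55⁻¹ = 7 gives x ≡ 7·18 = 126 = 1·64 + 62 ≡ 62 (mod 64).
Check: σ(62) = 55·62 + 6 = 3416 = 53·64 + 24 ≡ 24 (mod 64).

62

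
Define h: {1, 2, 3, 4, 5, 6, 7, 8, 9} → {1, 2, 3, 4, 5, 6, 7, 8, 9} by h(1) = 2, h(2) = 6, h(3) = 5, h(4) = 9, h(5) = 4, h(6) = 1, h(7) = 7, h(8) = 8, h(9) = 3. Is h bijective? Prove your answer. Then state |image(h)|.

9

The values 2, 6, 5, 9, 4, 1, 7, 8, 3 are a permutation of {1, 2, 3, 4, 5, 6, 7, 8, 9}: each element appears exactly once.
So h is injective and surjective, hence bijective.
The image of h is {1, 2, 3, 4, 5, 6, 7, 8, 9}, which has 9 elements.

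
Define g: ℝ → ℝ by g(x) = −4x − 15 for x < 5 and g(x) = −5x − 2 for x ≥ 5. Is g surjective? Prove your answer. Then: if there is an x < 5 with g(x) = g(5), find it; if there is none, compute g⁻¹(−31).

3

Both pieces are strictly decreasing (slopes −4 and −5), so each is injective on its own interval.
The left piece maps (−∞, 5) onto (−35, ∞); the right piece maps [5, ∞) onto (−∞, −27].
The union (−35, ∞) ∪ (−∞, −27] covers ℝ, so g is surjective.
For the follow-up: the images overlap, so an x < 5 with g(x) = g(5) exists. g(5) = −27; solving −4x − 15 = −27 for x < 5 gives x = (−27 + 15)/(−4) = 3.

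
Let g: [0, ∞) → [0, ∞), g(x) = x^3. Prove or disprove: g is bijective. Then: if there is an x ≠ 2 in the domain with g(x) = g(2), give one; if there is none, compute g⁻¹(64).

4

On [0, ∞), x ↦ x^3 is strictly increasing (injective) and for any y ∈ [0, ∞) the 3rd root y^{1/3} lies in [0, ∞) (surjective). So g is bijective.
Since x ↦ x^3 is strictly increasing on [0, ∞), it is injective there, so no x ≠ 2 in the domain has g(x) = g(2). We therefore compute g⁻¹(64) = 64^{1/3} = 4 (indeed 4^3 = 64).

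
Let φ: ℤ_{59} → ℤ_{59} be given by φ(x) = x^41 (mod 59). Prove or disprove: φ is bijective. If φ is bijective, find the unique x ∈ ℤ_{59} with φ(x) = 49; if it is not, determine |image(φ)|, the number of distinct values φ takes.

51

Since 59 is prime, the nonzero elements of ℤ_{59} form a cyclic group of order 58.
As gcd(41, 58) = 1, raising to the 41st power is a bijection on this group: if u^41 ≡ v^41 then (uv^{−1})^41 = 1, and the only element of order dividing gcd(41, 58) = 1 is 1, so u = v.
With φ(0) = 0 this makes φ injective on all of ℤ_{59}, hence bijective (finite equal-size domain and codomain). In particular φ is bijective.
Since φ is bijective, we find the preimage of 49. The inverse of x ↦ x^41 on (ℤ_{59})^× is x ↦ x^17, because 41·17 = 697 = 12·58 + 1 ≡ 1 (mod 58) and x^{58} = 1 for x ≠ 0 (Fermat). So φ⁻¹(49) = 49^17 mod 59.
Repeated squaring mod 59: 49^1 ≡ 49, 49^2 ≡ 49² = 2401 ≡ 41, 49^4 ≡ 41² = 1681 ≡ 29, 49^8 ≡ 29² = 841 ≡ 15, 49^16 ≡ 15² = 225 ≡ 48. Since 17 = 16 + 1, 49^17 ≡ 48·49: 48·49 = 2352 ≡ 51. So 49^17 ≡ 51 (mod 59).
Hence φ⁻¹(49) = 51.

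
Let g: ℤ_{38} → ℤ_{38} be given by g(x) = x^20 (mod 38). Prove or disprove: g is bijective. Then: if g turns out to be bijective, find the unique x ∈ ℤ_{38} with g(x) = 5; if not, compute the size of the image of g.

g(18): Repeated squaring mod 38: 18^1 ≡ 18, 18^2 ≡ 18² = 324 ≡ 20, 18^4 ≡ 20² = 400 ≡ 20, 18^8 ≡ 20² = 400 ≡ 20, 18^16 ≡ 20² = 400 ≡ 20. Since 20 = 16 + 4, 18^20 ≡ 20·20: 20·20 = 400 ≡ 20. So 18^20 ≡ 20 (mod 38).
g(20): Repeated squaring mod 38: 20^1 ≡ 20, 20^2 ≡ 20² = 400 ≡ 20, 20^4 ≡ 20² = 400 ≡ 20, 20^8 ≡ 20² = 400 ≡ 20, 20^16 ≡ 20² = 400 ≡ 20. Since 20 = 16 + 4, 20^20 ≡ 20·20: 20·20 = 400 ≡ 20. So 20^20 ≡ 20 (mod 38).
So g(18) = g(20) = 20 while 18 ≠ 20, so g is not injective, hence not bijective.
Since g is not bijective, we determine |image(g)|. Computing x^20 mod 38 for each x (by repeated squaring, reducing mod 38 at every step), the values g(0), g(1), …, g(37) are: 0, 1, 4, 9, 16, 25, 36, 11, 26, 5, 24, 7, 30, 17, 6, 35, 28, 23, 20, 19, 20, 23, 28, 35, 6, 17, 30, 7, 24, 5, 26, 11, 36, 25, 16, 9, 4, 1.
The distinct values are {0, 1, 4, 5, 6, 7, 9, 11, 16, 17, 19, 20, 23, 24, 25, 26, 28, 30, 35, 36}; there are 20 of them.

20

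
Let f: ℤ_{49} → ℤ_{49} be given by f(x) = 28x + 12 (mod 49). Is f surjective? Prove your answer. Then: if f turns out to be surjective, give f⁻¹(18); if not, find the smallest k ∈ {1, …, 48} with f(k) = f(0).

7

Since gcd(28, 49) = 7, we have 28x ≡ 0 (mod 7) for all x, so f(x) ≡ 5 (mod 7).
But 0 ≢ 5 (mod 7), so 0 ∈ ℤ_{49} has no preimage. Hence f is not surjective.
Since f is not surjective, we find the least positive k with f(k) = f(0): this means 28k ≡ 0 (mod 49), i.e. 49 ∣ 28k. Since gcd(28, 49) = 7, dividing through by 7 this holds exactly when 7 ∣ 4k, and as gcd(4, 7) = 1, exactly when 7 ∣ k.
The smallest positive such k is 7.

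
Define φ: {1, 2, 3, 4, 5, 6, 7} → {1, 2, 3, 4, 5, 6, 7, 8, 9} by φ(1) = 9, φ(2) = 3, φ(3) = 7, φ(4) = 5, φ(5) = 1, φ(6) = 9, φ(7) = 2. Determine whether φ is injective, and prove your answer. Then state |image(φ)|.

φ(1) = 9 = φ(6) with 1 ≠ 6, so φ is not injective.
The image of φ is {1, 2, 3, 5, 7, 9}, which has 6 elements.

6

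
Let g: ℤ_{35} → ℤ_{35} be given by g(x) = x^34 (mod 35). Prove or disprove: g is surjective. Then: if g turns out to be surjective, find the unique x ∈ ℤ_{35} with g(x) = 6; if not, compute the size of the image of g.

g(1) = 1^34 = 1.
g(6): Repeated squaring mod 35: 6^1 ≡ 6, 6^2 ≡ 6² = 36 ≡ 1, 6^4 ≡ 1² = 1, 6^8 ≡ 1² = 1, 6^16 ≡ 1² = 1, 6^32 ≡ 1² = 1. Since 34 = 32 + 2, 6^34 ≡ 1·1: 1·1 = 1. So 6^34 ≡ 1 (mod 35).
So g(1) = g(6) = 1 while 1 ≠ 6, hence g is not injective.
A non-injective map from the 35-element set ℤ_{35} to itself takes at most 34 distinct values, so it cannot be surjective. So g is not surjective.
Since g is not surjective, we determine |image(g)|. Computing x^34 mod 35 for each x (by repeated squaring, reducing mod 35 at every step), the values g(0), g(1), …, g(34) are: 0, 1, 9, 4, 11, 30, 1, 14, 29, 16, 25, 11, 9, 29, 21, 15, 16, 4, 4, 16, 15, 21, 29, 9, 11, 25, 16, 29, 14, 1, 30, 11, 4, 9, 1.
The distinct values are {0, 1, 4, 9, 11, 14, 15, 16, 21, 25, 29, 30}; there are 12 of them.

12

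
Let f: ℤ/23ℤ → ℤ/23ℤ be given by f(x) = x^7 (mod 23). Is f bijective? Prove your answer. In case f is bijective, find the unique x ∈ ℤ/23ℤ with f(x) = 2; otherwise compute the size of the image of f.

3

Since 23 is prime, the nonzero elements of ℤ/23ℤ form a cyclic group of order 22.
As gcd(7, 22) = 1, raising to the 7th power is a bijection on this group: if u^7 ≡ v^7 then (uv^{−1})^7 = 1, and the only element of order dividing gcd(7, 22) = 1 is 1, so u = v.
With f(0) = 0 this makes f injective on all of ℤ/23ℤ, hence bijective (finite equal-size domain and codomain). In particular f is bijective.
Since f is bijective, we find the preimage of 2. The inverse of x ↦ x^7 on (ℤ/23ℤ)^× is x ↦ x^19, because 7·19 = 133 = 6·22 + 1 ≡ 1 (mod 22) and x^{22} = 1 for x ≠ 0 (Fermat). So f⁻¹(2) = 2^19 mod 23.
Repeated squaring mod 23: 2^1 ≡ 2, 2^2 ≡ 2² = 4, 2^4 ≡ 4² = 16, 2^8 ≡ 16² = 256 ≡ 3, 2^16 ≡ 3² = 9. Since 19 = 16 + 2 + 1, 2^19 ≡ 9·4·2: 9·4 = 36 ≡ 13, then 13·2 = 26 ≡ 3. So 2^19 ≡ 3 (mod 23).
Hence f⁻¹(2) = 3.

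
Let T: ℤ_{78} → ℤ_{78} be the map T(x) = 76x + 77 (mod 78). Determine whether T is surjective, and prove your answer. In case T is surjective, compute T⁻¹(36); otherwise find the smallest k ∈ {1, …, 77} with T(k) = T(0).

39

Recall: surjectivity means every element of the codomain has a preimage under T.
Since gcd(76, 78) = 2, we have 76x ≡ 0 (mod 2) for all x, so T(x) ≡ 1 (mod 2).
But 0 ≢ 1 (mod 2), so 0 ∈ ℤ_{78} has no preimage. Therefore T is not surjective.
Since T is not surjective, we find the least positive k with T(k) = T(0): this means 76k ≡ 0 (mod 78), i.e. 78 ∣ 76k. Since gcd(76, 78) = 2, dividing through by 2 this holds exactly when 39 ∣ 38k, and as gcd(38, 39) = 1, exactly when 39 ∣ k.
The smallest positive such k is 39.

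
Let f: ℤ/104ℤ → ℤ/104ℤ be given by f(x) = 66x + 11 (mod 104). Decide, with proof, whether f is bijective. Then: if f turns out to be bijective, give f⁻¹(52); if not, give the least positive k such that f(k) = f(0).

52

We have gcd(66, 104) = 2 > 1. Taking s = 0 and t = 52: f(0) = 11 and f(52) = 66·52 + 11 = 3443 ≡ 11 (mod 104).
So f(0) = f(52) while 0 ≠ 52, hence f is not injective, hence not bijective.
Since f is not bijective, we find the least positive k with f(k) = f(0): this means 66k ≡ 0 (mod 104), i.e. 104 ∣ 66k. Since gcd(66, 104) = 2, dividing through by 2 this holds exactly when 52 ∣ 33k, and as gcd(33, 52) = 1, exactly when 52 ∣ k.
The smallest positive such k is 52.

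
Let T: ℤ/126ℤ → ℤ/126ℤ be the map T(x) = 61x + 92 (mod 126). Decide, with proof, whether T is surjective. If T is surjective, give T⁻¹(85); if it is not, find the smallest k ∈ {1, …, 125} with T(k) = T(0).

Since gcd(61, 126) = 1, 61 is invertible modulo 126. Euclid's algorithm: 126 = 2·61 + 4, 61 = 15·4 + 1; back-substituting gives 1 = 31·61 − 15·126, so 61⁻¹ ≡ 31 (mod 126).
Then y ↦ 31(y − 92) is a two-sided inverse to T, so every y ∈ ℤ/126ℤ has a preimage.
Therefore T is surjective.
Since T is surjective, we find T⁻¹(85): we need 61x ≡ 85 − 92 ≡ 119 (mod 126). Using 61⁻¹ = 31: x ≡ 31·119 = 3689 = 29·126 + 35, so x = 35.
Check: T(35) = 61·35 + 92 = 2227 = 17·126 + 85 ≡ 85 (mod 126).

35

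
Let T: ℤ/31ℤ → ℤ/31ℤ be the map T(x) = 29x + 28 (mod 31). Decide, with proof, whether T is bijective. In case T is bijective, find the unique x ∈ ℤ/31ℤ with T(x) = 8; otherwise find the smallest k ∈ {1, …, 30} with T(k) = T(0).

10

If T(u) = T(v), then 29u ≡ 29v (mod 31). Because gcd(29, 31) = 1, we may cancel 29 to get u ≡ v (mod 31).
We now compute 29⁻¹ mod 31 explicitly. Euclid's algorithm: 31 = 1·29 + 2, 29 = 14·2 + 1; back-substituting gives 1 = 15·29 − 14·31, so 29⁻¹ ≡ 15 (mod 31).
Then y ↦ 15(y − 28) is a two-sided inverse to T, so every y ∈ ℤ/31ℤ has a preimage.
Hence T is bijective.
Since T is bijective, we find T⁻¹(8): we need 29x ≡ 8 − 28 ≡ 11 (mod 31). Using 29⁻¹ = 15: x ≡ 15·11 = 165 = 5·31 + 10, so x = 10.
Check: T(10) = 29·10 + 28 = 318 = 10·31 + 8 ≡ 8 (mod 31).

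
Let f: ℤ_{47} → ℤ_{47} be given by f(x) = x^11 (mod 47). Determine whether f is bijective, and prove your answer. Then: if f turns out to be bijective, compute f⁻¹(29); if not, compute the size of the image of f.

19

Since 47 is prime, the nonzero elements of ℤ_{47} form a cyclic group of order 46.
As gcd(11, 46) = 1, raising to the 11th power is a bijection on this group: if u^11 ≡ v^11 then (uv^{−1})^11 = 1, and the only element of order dividing gcd(11, 46) = 1 is 1, so u = v.
With f(0) = 0 this makes f injective on all of ℤ_{47}, hence bijective (finite equal-size domain and codomain). In particular f is bijective.
Since f is bijective, we find the preimage of 29. The inverse of x ↦ x^11 on (ℤ_{47})^× is x ↦ x^21, because 11·21 = 231 = 5·46 + 1 ≡ 1 (mod 46) and x^{46} = 1 for x ≠ 0 (Fermat). So f⁻¹(29) = 29^21 mod 47.
Repeated squaring mod 47: 29^1 ≡ 29, 29^2 ≡ 29² = 841 ≡ 42, 29^4 ≡ 42² = 1764 ≡ 25, 29^8 ≡ 25² = 625 ≡ 14, 29^16 ≡ 14² = 196 ≡ 8. Since 21 = 16 + 4 + 1, 29^21 ≡ 8·25·29: 8·25 = 200 ≡ 12, then 12·29 = 348 ≡ 19. So 29^21 ≡ 19 (mod 47).
Hence f⁻¹(29) = 19.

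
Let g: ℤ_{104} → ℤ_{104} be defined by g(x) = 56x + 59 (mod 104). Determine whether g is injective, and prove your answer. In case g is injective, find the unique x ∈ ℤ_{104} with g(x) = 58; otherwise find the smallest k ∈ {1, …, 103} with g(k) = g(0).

We have gcd(56, 104) = 8 > 1. Taking u = 0 and v = 13: g(0) = 59 and g(13) = 56·13 + 59 = 787 ≡ 59 (mod 104).
So g(0) = g(13) while 0 ≠ 13, therefore g is not injective.
Since g is not injective, we find the least positive k with g(k) = g(0): this means 56k ≡ 0 (mod 104), i.e. 104 ∣ 56k. Since gcd(56, 104) = 8, dividing through by 8 this holds exactly when 13 ∣ 7k, and as gcd(7, 13) = 1, exactly when 13 ∣ k.
The smallest positive such k is 13.

13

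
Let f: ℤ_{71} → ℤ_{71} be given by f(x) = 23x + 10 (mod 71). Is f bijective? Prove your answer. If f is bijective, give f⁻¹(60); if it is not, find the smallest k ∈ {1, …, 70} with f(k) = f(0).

67

Suppose f(a) = f(b) in ℤ_{71}. Then 23a + 10 ≡ 23b + 10 (mod 71), thus 23(a − b) ≡ 0 (mod 71).
Since gcd(23, 71) = 1, 23 is invertible modulo 71, therefore a − b ≡ 0 (mod 71), i.e. a = b.
We now compute 23⁻¹ mod 71 explicitly. Euclid's algorithm: 71 = 3·23 + 2, 23 = 11·2 + 1; back-substituting gives 1 = 34·23 − 11·71, so 23⁻¹ ≡ 34 (mod 71).
For any y ∈ ℤ_{71}, x = 34(y − 10) mod 71 satisfies f(x) = 23·34(y − 10) + 10 ≡ y (since 23·34 ≡ 1 mod 71). So every y has a preimage.
Therefore f is bijective.
Since f is bijective, we compute f⁻¹(60): solve 23x + 10 ≡ 60 (mod 71), i.e. 23x ≡ 50 (mod 71).
Multiplying by 23⁻¹ = 34 gives x ≡ 34·50 = 1700 = 23·71 + 67 ≡ 67 (mod 71).
Check: f(67) = 23·67 + 10 = 1551 = 21·71 + 60 ≡ 60 (mod 71).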